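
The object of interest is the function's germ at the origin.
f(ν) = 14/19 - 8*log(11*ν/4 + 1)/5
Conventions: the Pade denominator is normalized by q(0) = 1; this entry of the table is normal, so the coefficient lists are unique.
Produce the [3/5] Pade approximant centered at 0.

Taylor coefficients needed (expand at 0): a_0 = 14/19, a_1 = -22/5, a_2 = 121/20, a_3 = -1331/120, a_4 = 14641/640, a_5 = -161051/3200, a_6 = 1771561/15360, a_7 = -19487171/71680, a_8 = 214358881/327680.
Write the denominator as Q(ν) = 1 + q1*ν + q2*ν^2 + q3*ν^3 + q4*ν^4 + q5*ν^5. Requiring Q*f - P = O(ν^9) with deg P <= 3 kills the coefficients of ν^4..ν^8 in Q*f:
  ν^4: a_4 + q1*a_3 + q2*a_2 + q3*a_1 + q4*a_0 = 0, i.e. 14641/640 + (-1331/120)*q1 + (121/20)*q2 + (-22/5)*q3 + (14/19)*q4 = 0.
  ν^5: a_5 + q1*a_4 + q2*a_3 + q3*a_2 + q4*a_1 + q5*a_0 = 0, i.e. -161051/3200 + (14641/640)*q1 + (-1331/120)*q2 + (121/20)*q3 + (-22/5)*q4 + (14/19)*q5 = 0.
  ν^6: a_6 + q1*a_5 + q2*a_4 + q3*a_3 + q4*a_2 + q5*a_1 = 0, i.e. 1771561/15360 + (-161051/3200)*q1 + (14641/640)*q2 + (-1331/120)*q3 + (121/20)*q4 + (-22/5)*q5 = 0.
  ν^7: a_7 + q1*a_6 + q2*a_5 + q3*a_4 + q4*a_3 + q5*a_2 = 0, i.e. -19487171/71680 + (1771561/15360)*q1 + (-161051/3200)*q2 + (14641/640)*q3 + (-1331/120)*q4 + (121/20)*q5 = 0.
  ν^8: a_8 + q1*a_7 + q2*a_6 + q3*a_5 + q4*a_4 + q5*a_3 = 0, i.e. 214358881/327680 + (-19487171/71680)*q1 + (1771561/15360)*q2 + (-161051/3200)*q3 + (14641/640)*q4 + (-1331/120)*q5 = 0.
Solving this linear system: q1 = 11395263/2318944, q2 = 57077031/8116304, q3 = 158400979/64930432, q4 = -324634893/1298608640, q5 = 1551404283/20777738240.
The numerator is Q*f truncated at degree 3: P0 = a_0 = 14/19; P1 = a_1 + q1*a_0 = -85825091/110149840; P2 = a_2 + q1*a_1 + q2*a_0 = -228886625/22029968; P3 = a_3 + q1*a_2 + q2*a_1 + q3*a_0 = -194433878881/18505173120.

The Pade approximant has numerator coefficients [14/19, -85825091/110149840, -228886625/22029968, -194433878881/18505173120]; denominator coefficients [1, 11395263/2318944, 57077031/8116304, 158400979/64930432, -324634893/1298608640, 1551404283/20777738240].


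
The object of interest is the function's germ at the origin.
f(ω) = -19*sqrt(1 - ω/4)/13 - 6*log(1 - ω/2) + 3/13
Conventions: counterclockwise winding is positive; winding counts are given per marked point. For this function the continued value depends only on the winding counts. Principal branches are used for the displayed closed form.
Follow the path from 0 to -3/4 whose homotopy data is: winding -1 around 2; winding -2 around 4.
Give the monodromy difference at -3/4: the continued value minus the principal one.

Continued minus principal equals (12)*pi*i.

The rational part is single-valued and drops out of the difference; each branch term changes only by its own monodromy.
(-19/13)*sqrt(1 - ω/(4)): winding -2 is even, the square root returns to the same sheet, contribution 0.
(-6)*log(1 - ω/(2)): each positive loop around 2 adds 2*pi*i to the log, so winding -1 contributes (-6)*(-1)*2*pi*i = (12)*pi*i.
Summing the contributions at ω = -3/4 gives (12)*pi*i.


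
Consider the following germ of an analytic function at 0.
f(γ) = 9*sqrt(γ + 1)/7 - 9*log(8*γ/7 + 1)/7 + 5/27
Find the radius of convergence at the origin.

The radius of convergence is 7/8.

Branch term (-9/7)*log(1 - γ/(-7/8)): its argument vanishes at γ = -7/8, a logarithmic branch point, modulus 7/8.
Branch term (9/7)*sqrt(1 - γ/(-1)): its argument vanishes at γ = -1, a square-root branch point, modulus 1.
The radius of convergence is the smallest modulus among the singular points: 7/8.


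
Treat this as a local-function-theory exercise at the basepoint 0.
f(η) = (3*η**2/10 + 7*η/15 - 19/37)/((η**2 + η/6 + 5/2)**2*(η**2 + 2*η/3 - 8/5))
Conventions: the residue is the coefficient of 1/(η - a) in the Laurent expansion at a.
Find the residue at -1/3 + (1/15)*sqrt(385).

The factor η**2 + 2*η/3 - 8/5 splits as (η - a)(η - a') with a = -1/3 + (1/15)*sqrt(385), a' = -1/3 - (1/15)*sqrt(385). At the order-1 pole a set g(η) = (η - a)*f(η) = [(3*η**2/10 + 7*η/15 - 19/37)/(η**2 + η/6 + 5/2)**2] / (η - a').
Simple pole: residue = g(a) at a = -1/3 + (1/15)*sqrt(385), which is 7403160/1052312893 - (1667154/81028092761)*sqrt(385).

The residue is 7403160/1052312893 - (1667154/81028092761)*sqrt(385).


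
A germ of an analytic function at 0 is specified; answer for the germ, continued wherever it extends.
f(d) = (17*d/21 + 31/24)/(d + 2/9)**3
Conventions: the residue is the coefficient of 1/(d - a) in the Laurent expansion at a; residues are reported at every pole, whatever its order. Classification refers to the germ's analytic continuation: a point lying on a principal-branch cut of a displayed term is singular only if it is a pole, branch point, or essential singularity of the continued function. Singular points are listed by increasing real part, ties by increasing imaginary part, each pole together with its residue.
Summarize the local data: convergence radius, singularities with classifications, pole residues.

Radius of convergence at 0: 2/9.
At -2/9: a pole of order 3; residue 0.

Denominator factor (d + 2/9)^3: pole of order 3 at -2/9, modulus 2/9.
The radius of convergence is the smallest modulus among the singular points: 2/9.
At the order-3 pole -2/9 set g(d) = (d - (-2/9))^3*f(d) = 17*d/21 + 31/24.
Order-3 pole: residue = g''(a)/2; g''(-2/9) = 0, so the residue is 0.


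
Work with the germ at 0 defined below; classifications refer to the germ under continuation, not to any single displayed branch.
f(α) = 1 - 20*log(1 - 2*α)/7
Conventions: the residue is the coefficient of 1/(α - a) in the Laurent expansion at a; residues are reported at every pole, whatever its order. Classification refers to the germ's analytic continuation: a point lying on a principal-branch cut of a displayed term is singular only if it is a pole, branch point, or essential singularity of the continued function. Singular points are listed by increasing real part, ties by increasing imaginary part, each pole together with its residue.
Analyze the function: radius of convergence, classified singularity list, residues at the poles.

Branch term (-20/7)*log(1 - α/(1/2)): its argument vanishes at α = 1/2, a logarithmic branch point, modulus 1/2.
The radius of convergence is the smallest modulus among the singular points: 1/2.

Radius of convergence at 0: 1/2.
At 1/2: a logarithmic branch point.


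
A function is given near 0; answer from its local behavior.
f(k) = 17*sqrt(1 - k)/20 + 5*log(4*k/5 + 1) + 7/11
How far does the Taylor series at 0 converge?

The radius of convergence is 1.

Branch term (17/20)*sqrt(1 - k/(1)): its argument vanishes at k = 1, a square-root branch point, modulus 1.
Branch term (5)*log(1 - k/(-5/4)): its argument vanishes at k = -5/4, a logarithmic branch point, modulus 5/4.
The radius of convergence is the smallest modulus among the singular points: 1.


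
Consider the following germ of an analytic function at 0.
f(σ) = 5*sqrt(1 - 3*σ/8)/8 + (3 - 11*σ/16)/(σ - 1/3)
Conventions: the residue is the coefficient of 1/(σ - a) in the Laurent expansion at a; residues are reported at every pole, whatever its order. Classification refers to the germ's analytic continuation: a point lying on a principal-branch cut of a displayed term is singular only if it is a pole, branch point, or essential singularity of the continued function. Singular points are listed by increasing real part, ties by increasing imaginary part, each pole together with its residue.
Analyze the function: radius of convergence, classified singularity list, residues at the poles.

Denominator factor (σ - 1/3): pole of order 1 at 1/3, modulus 1/3.
Branch term (5/8)*sqrt(1 - σ/(8/3)): its argument vanishes at σ = 8/3, a square-root branch point, modulus 8/3.
The radius of convergence is the smallest modulus among the singular points: 1/3.
The branch term is analytic at 1/3 and contributes nothing to the residue; only the rational part matters.
At the order-1 pole 1/3 set g(σ) = (σ - (1/3))*(rational part) = 3 - 11*σ/16.
Simple pole: residue = g(a) at a = 1/3, which is 133/48.
List the singular points by increasing real part (a conjugate pair: the negative imaginary part first).

Radius of convergence at 0: 1/3.
At 1/3: a pole of order 1; residue 133/48.
At 8/3: an algebraic (square-root) branch point.


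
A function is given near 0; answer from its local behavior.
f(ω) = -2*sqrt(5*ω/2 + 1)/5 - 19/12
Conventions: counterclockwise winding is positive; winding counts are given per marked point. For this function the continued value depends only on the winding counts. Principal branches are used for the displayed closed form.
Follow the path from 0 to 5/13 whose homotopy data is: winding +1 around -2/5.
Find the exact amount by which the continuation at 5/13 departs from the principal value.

The rational part is single-valued and drops out of the difference; each branch term changes only by its own monodromy.
(-2/5)*sqrt(1 - ω/(-2/5)): winding +1 is odd, the square root flips sign, contributing -2*(-2/5)*sqrt(1 - (5/13)/(-2/5)) = -2*(-2/5)*sqrt(51/26) = (2/65)*sqrt(1326).
Summing the contributions at ω = 5/13 gives (2/65)*sqrt(1326).

Continued minus principal equals (2/65)*sqrt(1326).


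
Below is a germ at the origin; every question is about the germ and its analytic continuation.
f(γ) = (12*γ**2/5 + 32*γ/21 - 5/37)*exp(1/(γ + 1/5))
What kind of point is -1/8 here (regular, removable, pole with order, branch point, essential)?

There is no denominator, hence no pole anywhere.
The essential point of exp(1/(γ - (-1/5))) is -1/5, not -1/8.
So the germ continues analytically to -1/8.

The point is a regular point.


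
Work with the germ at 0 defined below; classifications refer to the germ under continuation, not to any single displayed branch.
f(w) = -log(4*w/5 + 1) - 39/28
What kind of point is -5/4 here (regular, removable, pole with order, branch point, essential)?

The point is a logarithmic branch point.

The term (-1)*log(1 - w/(-5/4)) has argument 1 - -5/4/(-5/4) = 0 at -5/4: a logarithmic (infinitely-sheeted) branch point; the remaining terms are analytic or single-valued there.


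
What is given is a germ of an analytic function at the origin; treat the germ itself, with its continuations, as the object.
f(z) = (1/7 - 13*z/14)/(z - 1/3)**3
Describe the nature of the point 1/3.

The point is a pole of order 3.

The denominator factor z - 1/3 vanishes at 1/3 and appears to the power 3; the numerator there equals -1/6, nonzero, and no other factor vanishes.
Hence a pole whose order is the multiplicity, 3.


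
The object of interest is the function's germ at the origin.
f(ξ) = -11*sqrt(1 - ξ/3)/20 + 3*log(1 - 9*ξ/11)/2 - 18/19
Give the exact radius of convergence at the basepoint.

Branch term (3/2)*log(1 - ξ/(11/9)): its argument vanishes at ξ = 11/9, a logarithmic branch point, modulus 11/9.
Branch term (-11/20)*sqrt(1 - ξ/(3)): its argument vanishes at ξ = 3, a square-root branch point, modulus 3.
The radius of convergence is the smallest modulus among the singular points: 11/9.

The radius of convergence is 11/9.


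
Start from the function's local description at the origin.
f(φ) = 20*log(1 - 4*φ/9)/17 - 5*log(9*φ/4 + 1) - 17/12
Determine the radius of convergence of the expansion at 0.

Branch term (20/17)*log(1 - φ/(9/4)): its argument vanishes at φ = 9/4, a logarithmic branch point, modulus 9/4.
Branch term (-5)*log(1 - φ/(-4/9)): its argument vanishes at φ = -4/9, a logarithmic branch point, modulus 4/9.
The radius of convergence is the smallest modulus among the singular points: 4/9.

The radius of convergence is 4/9.


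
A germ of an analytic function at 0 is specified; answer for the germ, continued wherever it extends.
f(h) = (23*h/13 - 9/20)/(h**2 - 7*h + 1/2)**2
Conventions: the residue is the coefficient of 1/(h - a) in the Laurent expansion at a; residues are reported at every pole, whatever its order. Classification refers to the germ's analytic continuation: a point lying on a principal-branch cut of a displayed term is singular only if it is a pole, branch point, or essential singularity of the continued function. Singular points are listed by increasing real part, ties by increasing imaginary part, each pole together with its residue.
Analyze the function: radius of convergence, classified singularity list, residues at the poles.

Radius of convergence at 0: 7/2 - (1/2)*sqrt(47).
At 7/2 - (1/2)*sqrt(47): a pole of order 2; residue (1493/287170)*sqrt(47).
At 7/2 + (1/2)*sqrt(47): a pole of order 2; residue -(1493/287170)*sqrt(47).

Denominator factor (h**2 - 7*h + 1/2)^2: discriminant 47, real irrational roots 7/2 + (1/2)*sqrt(47) and 7/2 - (1/2)*sqrt(47); poles of order 2, moduli 7/2 + (1/2)*sqrt(47) and 7/2 - (1/2)*sqrt(47).
The radius of convergence is the smallest modulus among the singular points: 7/2 - (1/2)*sqrt(47).
The factor h**2 - 7*h + 1/2 splits as (h - a)(h - a') with a = 7/2 - (1/2)*sqrt(47), a' = 7/2 + (1/2)*sqrt(47). At the order-2 pole a set g(h) = (h - a)^2*f(h) = [23*h/13 - 9/20] / (h - a')^2.
Order-2 pole: residue = g'(a); g'(7/2 - (1/2)*sqrt(47)) = (1493/287170)*sqrt(47), so the residue is (1493/287170)*sqrt(47).
The factor h**2 - 7*h + 1/2 splits as (h - a)(h - a') with a = 7/2 + (1/2)*sqrt(47), a' = 7/2 - (1/2)*sqrt(47). At the order-2 pole a set g(h) = (h - a)^2*f(h) = [23*h/13 - 9/20] / (h - a')^2.
Order-2 pole: residue = g'(a); g'(7/2 + (1/2)*sqrt(47)) = -(1493/287170)*sqrt(47), so the residue is -(1493/287170)*sqrt(47).
List the singular points by increasing real part (a conjugate pair: the negative imaginary part first).


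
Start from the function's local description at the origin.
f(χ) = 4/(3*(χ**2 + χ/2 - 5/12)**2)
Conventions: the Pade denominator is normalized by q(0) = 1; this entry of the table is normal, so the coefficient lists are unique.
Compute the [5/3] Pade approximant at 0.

The Pade approximant has numerator coefficients [192/25, -768/109, 16128/2725, -14592/2725, 9216/2725, -9216/2725]; denominator coefficients [1, -1808/545, -1056/2725, 17156/2725].

Taylor coefficients needed (expand at 0): a_0 = 192/25, a_1 = 2304/125, a_2 = 43776/625, a_3 = 580608/3125, a_4 = 331776/625, a_5 = 108490752/78125, a_6 = 1422987264/390625, a_7 = 18126913536/1953125, a_8 = 229080711168/9765625.
Write the denominator as Q(χ) = 1 + q1*χ + q2*χ^2 + q3*χ^3. Requiring Q*f - P = O(χ^9) with deg P <= 5 kills the coefficients of χ^6..χ^8 in Q*f:
  χ^6: a_6 + q1*a_5 + q2*a_4 + q3*a_3 = 0, i.e. 1422987264/390625 + (108490752/78125)*q1 + (331776/625)*q2 + (580608/3125)*q3 = 0.
  χ^7: a_7 + q1*a_6 + q2*a_5 + q3*a_4 = 0, i.e. 18126913536/1953125 + (1422987264/390625)*q1 + (108490752/78125)*q2 + (331776/625)*q3 = 0.
  χ^8: a_8 + q1*a_7 + q2*a_6 + q3*a_5 = 0, i.e. 229080711168/9765625 + (18126913536/1953125)*q1 + (1422987264/390625)*q2 + (108490752/78125)*q3 = 0.
Solving this linear system: q1 = -1808/545, q2 = -1056/2725, q3 = 17156/2725.
The numerator is Q*f truncated at degree 5: P0 = a_0 = 192/25; P1 = a_1 + q1*a_0 = -768/109; P2 = a_2 + q1*a_1 + q2*a_0 = 16128/2725; P3 = a_3 + q1*a_2 + q2*a_1 + q3*a_0 = -14592/2725; P4 = a_4 + q1*a_3 + q2*a_2 + q3*a_1 = 9216/2725; P5 = a_5 + q1*a_4 + q2*a_3 + q3*a_2 = -9216/2725.


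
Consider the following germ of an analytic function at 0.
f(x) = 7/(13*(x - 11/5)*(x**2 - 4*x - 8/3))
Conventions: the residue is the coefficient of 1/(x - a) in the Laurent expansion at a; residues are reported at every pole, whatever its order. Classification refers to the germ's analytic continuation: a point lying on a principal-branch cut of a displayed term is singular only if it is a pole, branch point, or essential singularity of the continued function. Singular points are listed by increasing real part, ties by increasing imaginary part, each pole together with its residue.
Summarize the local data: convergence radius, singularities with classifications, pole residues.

Radius of convergence at 0: -2 + (2/3)*sqrt(15).
At 2 - (2/3)*sqrt(15): a pole of order 1; residue 75/1846 - (3/3692)*sqrt(15).
At 11/5: a pole of order 1; residue -75/923.
At 2 + (2/3)*sqrt(15): a pole of order 1; residue 75/1846 + (3/3692)*sqrt(15).


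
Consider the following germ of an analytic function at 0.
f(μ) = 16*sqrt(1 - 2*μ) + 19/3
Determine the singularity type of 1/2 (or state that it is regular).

The term (16)*sqrt(1 - μ/(1/2)) has argument 1 - 1/2/(1/2) = 0 at 1/2: a square-root (algebraic, two-sheeted) branch point; the remaining terms are analytic or single-valued there.

The point is an algebraic (square-root) branch point.


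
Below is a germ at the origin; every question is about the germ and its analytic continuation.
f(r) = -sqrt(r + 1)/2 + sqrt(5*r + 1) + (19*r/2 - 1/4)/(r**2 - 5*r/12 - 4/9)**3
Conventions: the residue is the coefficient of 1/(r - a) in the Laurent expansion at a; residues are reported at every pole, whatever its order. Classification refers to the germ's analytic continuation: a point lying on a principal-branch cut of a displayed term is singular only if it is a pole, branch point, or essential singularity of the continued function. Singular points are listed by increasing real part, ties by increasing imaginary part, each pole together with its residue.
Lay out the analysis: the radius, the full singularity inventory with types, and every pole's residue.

Radius of convergence at 0: 1/5.
At -1: an algebraic (square-root) branch point.
At 5/24 - (1/24)*sqrt(281): a pole of order 3; residue -(2581632/22188041)*sqrt(281).
At -1/5: an algebraic (square-root) branch point.
At 5/24 + (1/24)*sqrt(281): a pole of order 3; residue (2581632/22188041)*sqrt(281).

Denominator factor (r**2 - 5*r/12 - 4/9)^3: discriminant 281/144, real irrational roots 5/24 + (1/24)*sqrt(281) and 5/24 - (1/24)*sqrt(281); poles of order 3, moduli 5/24 + (1/24)*sqrt(281) and -5/24 + (1/24)*sqrt(281).
Branch term (-1/2)*sqrt(1 - r/(-1)): its argument vanishes at r = -1, a square-root branch point, modulus 1.
Branch term (1)*sqrt(1 - r/(-1/5)): its argument vanishes at r = -1/5, a square-root branch point, modulus 1/5.
The radius of convergence is the smallest modulus among the singular points: 1/5.
The branch terms are analytic at 5/24 - (1/24)*sqrt(281) and contribute nothing to the residue; only the rational part matters.
The factor r**2 - 5*r/12 - 4/9 splits as (r - a)(r - a') with a = 5/24 - (1/24)*sqrt(281), a' = 5/24 + (1/24)*sqrt(281). At the order-3 pole a set g(r) = (r - a)^3*(rational part) = [19*r/2 - 1/4] / (r - a')^3.
Order-3 pole: residue = g''(a)/2; g''(5/24 - (1/24)*sqrt(281)) = -(5163264/22188041)*sqrt(281), so the residue is -(2581632/22188041)*sqrt(281).
The branch terms are analytic at 5/24 + (1/24)*sqrt(281) and contribute nothing to the residue; only the rational part matters.
The factor r**2 - 5*r/12 - 4/9 splits as (r - a)(r - a') with a = 5/24 + (1/24)*sqrt(281), a' = 5/24 - (1/24)*sqrt(281). At the order-3 pole a set g(r) = (r - a)^3*(rational part) = [19*r/2 - 1/4] / (r - a')^3.
Order-3 pole: residue = g''(a)/2; g''(5/24 + (1/24)*sqrt(281)) = (5163264/22188041)*sqrt(281), so the residue is (2581632/22188041)*sqrt(281).
List the singular points by increasing real part (a conjugate pair: the negative imaginary part first).


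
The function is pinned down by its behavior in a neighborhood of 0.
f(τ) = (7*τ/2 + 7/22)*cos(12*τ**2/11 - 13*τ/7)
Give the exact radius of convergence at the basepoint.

The radius of convergence is infinite.

The factor cos(12*τ**2/11 - 13*τ/7) is entire and contributes no finite singular point.
The polynomial part has no poles.
No finite singular points: the Taylor series at 0 converges everywhere.


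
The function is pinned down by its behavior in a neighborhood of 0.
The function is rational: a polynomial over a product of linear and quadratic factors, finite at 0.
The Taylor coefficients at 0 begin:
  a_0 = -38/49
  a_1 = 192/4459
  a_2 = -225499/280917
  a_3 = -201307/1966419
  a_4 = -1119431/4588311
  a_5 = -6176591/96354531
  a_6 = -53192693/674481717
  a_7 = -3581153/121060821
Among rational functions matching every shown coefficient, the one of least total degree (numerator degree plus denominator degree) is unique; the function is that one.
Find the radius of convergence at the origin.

No rational of total degree below 4 reproduces all 8 coefficients; solving the [2/2] Pade equations on them gives f(γ) = (37*γ**2/18 - 7*γ/13 + 19/7)/(γ**2 + γ/2 - 7/2), whose expansion matches every shown term.
Denominator factor (γ**2 + γ/2 - 7/2): discriminant 57/4, real irrational roots -1/4 + (1/4)*sqrt(57) and -1/4 - (1/4)*sqrt(57); poles of order 1, moduli -1/4 + (1/4)*sqrt(57) and 1/4 + (1/4)*sqrt(57).
The radius of convergence is the smallest modulus among the singular points: -1/4 + (1/4)*sqrt(57).

The radius of convergence is -1/4 + (1/4)*sqrt(57).


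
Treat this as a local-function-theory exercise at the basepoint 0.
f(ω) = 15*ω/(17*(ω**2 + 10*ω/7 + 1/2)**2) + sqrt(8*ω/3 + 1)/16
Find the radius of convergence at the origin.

The radius of convergence is 3/8.

Denominator factor (ω**2 + 10*ω/7 + 1/2)^2: discriminant 2/49, real irrational roots -5/7 + (1/14)*sqrt(2) and -5/7 - (1/14)*sqrt(2); poles of order 2, moduli 5/7 - (1/14)*sqrt(2) and 5/7 + (1/14)*sqrt(2).
Branch term (1/16)*sqrt(1 - ω/(-3/8)): its argument vanishes at ω = -3/8, a square-root branch point, modulus 3/8.
The radius of convergence is the smallest modulus among the singular points: 3/8.


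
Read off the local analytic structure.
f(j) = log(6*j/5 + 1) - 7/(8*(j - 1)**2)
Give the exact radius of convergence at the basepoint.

The radius of convergence is 5/6.

Denominator factor (j - 1)^2: pole of order 2 at 1, modulus 1.
Branch term (1)*log(1 - j/(-5/6)): its argument vanishes at j = -5/6, a logarithmic branch point, modulus 5/6.
The radius of convergence is the smallest modulus among the singular points: 5/6.


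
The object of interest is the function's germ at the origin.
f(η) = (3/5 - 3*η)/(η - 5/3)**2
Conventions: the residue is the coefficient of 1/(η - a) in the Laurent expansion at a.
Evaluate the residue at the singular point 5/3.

The residue is -3.

At the order-2 pole 5/3 set g(η) = (η - (5/3))^2*f(η) = 3/5 - 3*η.
Order-2 pole: residue = g'(a); g'(5/3) = -3, so the residue is -3.


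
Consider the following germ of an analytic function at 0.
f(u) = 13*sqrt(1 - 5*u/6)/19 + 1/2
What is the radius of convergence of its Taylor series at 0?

The radius of convergence is 6/5.

Branch term (13/19)*sqrt(1 - u/(6/5)): its argument vanishes at u = 6/5, a square-root branch point, modulus 6/5.
The radius of convergence is the smallest modulus among the singular points: 6/5.


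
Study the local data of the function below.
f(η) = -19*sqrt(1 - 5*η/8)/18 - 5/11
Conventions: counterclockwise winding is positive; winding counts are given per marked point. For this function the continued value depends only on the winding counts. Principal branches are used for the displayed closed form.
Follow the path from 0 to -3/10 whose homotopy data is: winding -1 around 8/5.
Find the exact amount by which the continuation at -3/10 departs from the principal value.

Continued minus principal equals (19/36)*sqrt(19).

The rational part is single-valued and drops out of the difference; each branch term changes only by its own monodromy.
(-19/18)*sqrt(1 - η/(8/5)): winding -1 is odd, the square root flips sign, contributing -2*(-19/18)*sqrt(1 - (-3/10)/(8/5)) = -2*(-19/18)*sqrt(19/16) = (19/36)*sqrt(19).
Summing the contributions at η = -3/10 gives (19/36)*sqrt(19).


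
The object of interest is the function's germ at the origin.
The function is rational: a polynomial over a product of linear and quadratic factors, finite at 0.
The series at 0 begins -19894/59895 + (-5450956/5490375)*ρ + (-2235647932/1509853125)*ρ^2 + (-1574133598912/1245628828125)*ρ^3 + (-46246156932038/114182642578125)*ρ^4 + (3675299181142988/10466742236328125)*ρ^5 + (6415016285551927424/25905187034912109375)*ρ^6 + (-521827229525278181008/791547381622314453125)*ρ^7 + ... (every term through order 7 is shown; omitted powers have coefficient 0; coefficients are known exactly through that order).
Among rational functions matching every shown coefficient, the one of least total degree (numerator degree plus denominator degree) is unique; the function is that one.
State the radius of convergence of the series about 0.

No rational of total degree below 5 reproduces all 8 coefficients; solving the [0/5] Pade equations on them gives f(ρ) = 29/(27*(ρ - 11/7)**3*(ρ**2 - 9*ρ/10 + 5/6)), whose expansion matches every shown term.
Denominator factor (ρ - 11/7)^3: pole of order 3 at 11/7, modulus 11/7.
Denominator factor (ρ**2 - 9*ρ/10 + 5/6): discriminant -757/300, complex-conjugate roots (9/20) + ((1/60)*sqrt(2271))*i and (9/20) - ((1/60)*sqrt(2271))*i; poles of order 1, moduli (1/6)*sqrt(30) and (1/6)*sqrt(30).
The radius of convergence is the smallest modulus among the singular points: (1/6)*sqrt(30).

The radius of convergence is (1/6)*sqrt(30).


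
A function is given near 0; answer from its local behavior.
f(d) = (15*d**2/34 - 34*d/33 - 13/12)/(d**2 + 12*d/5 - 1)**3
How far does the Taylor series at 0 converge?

Denominator factor (d**2 + 12*d/5 - 1)^3: discriminant 244/25, real irrational roots -6/5 + (1/5)*sqrt(61) and -6/5 - (1/5)*sqrt(61); poles of order 3, moduli -6/5 + (1/5)*sqrt(61) and 6/5 + (1/5)*sqrt(61).
The radius of convergence is the smallest modulus among the singular points: -6/5 + (1/5)*sqrt(61).

The radius of convergence is -6/5 + (1/5)*sqrt(61).


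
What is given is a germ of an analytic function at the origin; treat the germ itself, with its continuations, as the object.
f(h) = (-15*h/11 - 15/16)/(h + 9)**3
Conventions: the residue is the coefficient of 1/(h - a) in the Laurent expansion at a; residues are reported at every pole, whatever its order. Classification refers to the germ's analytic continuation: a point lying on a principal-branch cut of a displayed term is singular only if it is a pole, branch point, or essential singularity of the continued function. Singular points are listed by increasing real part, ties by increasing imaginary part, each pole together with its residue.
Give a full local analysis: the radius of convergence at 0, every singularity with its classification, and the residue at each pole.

Denominator factor (h + 9)^3: pole of order 3 at -9, modulus 9.
The radius of convergence is the smallest modulus among the singular points: 9.
At the order-3 pole -9 set g(h) = (h - (-9))^3*f(h) = -15*h/11 - 15/16.
Order-3 pole: residue = g''(a)/2; g''(-9) = 0, so the residue is 0.

Radius of convergence at 0: 9.
At -9: a pole of order 3; residue 0.


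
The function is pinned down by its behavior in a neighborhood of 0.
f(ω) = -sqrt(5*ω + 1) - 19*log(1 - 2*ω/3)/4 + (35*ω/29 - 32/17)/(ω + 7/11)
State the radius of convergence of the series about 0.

The radius of convergence is 1/5.

Denominator factor (ω + 7/11): pole of order 1 at -7/11, modulus 7/11.
Branch term (-19/4)*log(1 - ω/(3/2)): its argument vanishes at ω = 3/2, a logarithmic branch point, modulus 3/2.
Branch term (-1)*sqrt(1 - ω/(-1/5)): its argument vanishes at ω = -1/5, a square-root branch point, modulus 1/5.
The radius of convergence is the smallest modulus among the singular points: 1/5.


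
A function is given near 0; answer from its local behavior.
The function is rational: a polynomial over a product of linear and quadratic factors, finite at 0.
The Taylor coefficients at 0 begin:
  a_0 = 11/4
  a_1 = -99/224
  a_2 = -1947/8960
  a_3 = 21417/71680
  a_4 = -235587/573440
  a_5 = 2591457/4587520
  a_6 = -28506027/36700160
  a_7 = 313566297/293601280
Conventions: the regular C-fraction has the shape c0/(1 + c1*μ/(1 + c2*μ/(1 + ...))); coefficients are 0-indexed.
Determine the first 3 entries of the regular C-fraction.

Taylor coefficients (read off): a_0 = 11/4, a_1 = -99/224, a_2 = -1947/8960.
c0 = a_0 = 11/4. Peel one level at a time: if S = 1 + c*μ/S' with S'(0) = 1, then c is the μ-coefficient of S and S' = c*μ/(S - 1).
S_1 = c0/f = 1 + (9/56)*μ + (411/3920)*μ^2 + ...; c1 = 9/56.
S_2 = c1*μ/(S_1 - 1) = 1 + (-137/210)*μ + ...; c2 = -137/210.

The regular C-fraction coefficients are [11/4, 9/56, -137/210].


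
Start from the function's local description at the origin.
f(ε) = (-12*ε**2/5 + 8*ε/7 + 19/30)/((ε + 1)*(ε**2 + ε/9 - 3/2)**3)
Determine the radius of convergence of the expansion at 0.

The radius of convergence is 1.

Denominator factor (ε**2 + ε/9 - 3/2)^3: discriminant 487/81, real irrational roots -1/18 + (1/18)*sqrt(487) and -1/18 - (1/18)*sqrt(487); poles of order 3, moduli -1/18 + (1/18)*sqrt(487) and 1/18 + (1/18)*sqrt(487).
Denominator factor (ε + 1): pole of order 1 at -1, modulus 1.
The radius of convergence is the smallest modulus among the singular points: 1.


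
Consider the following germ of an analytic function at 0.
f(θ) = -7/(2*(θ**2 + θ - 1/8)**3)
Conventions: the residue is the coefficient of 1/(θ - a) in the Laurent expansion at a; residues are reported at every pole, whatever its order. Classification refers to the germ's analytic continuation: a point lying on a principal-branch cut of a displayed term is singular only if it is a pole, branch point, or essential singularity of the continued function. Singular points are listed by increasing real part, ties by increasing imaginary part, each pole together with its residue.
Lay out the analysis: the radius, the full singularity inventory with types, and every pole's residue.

Radius of convergence at 0: -1/2 + (1/4)*sqrt(6).
At -1/2 - (1/4)*sqrt(6): a pole of order 3; residue (28/9)*sqrt(6).
At -1/2 + (1/4)*sqrt(6): a pole of order 3; residue -(28/9)*sqrt(6).

Denominator factor (θ**2 + θ - 1/8)^3: discriminant 3/2, real irrational roots -1/2 + (1/4)*sqrt(6) and -1/2 - (1/4)*sqrt(6); poles of order 3, moduli -1/2 + (1/4)*sqrt(6) and 1/2 + (1/4)*sqrt(6).
The radius of convergence is the smallest modulus among the singular points: -1/2 + (1/4)*sqrt(6).
The factor θ**2 + θ - 1/8 splits as (θ - a)(θ - a') with a = -1/2 - (1/4)*sqrt(6), a' = -1/2 + (1/4)*sqrt(6). At the order-3 pole a set g(θ) = (θ - a)^3*f(θ) = [-7/2] / (θ - a')^3.
Order-3 pole: residue = g''(a)/2; g''(-1/2 - (1/4)*sqrt(6)) = (56/9)*sqrt(6), so the residue is (28/9)*sqrt(6).
The factor θ**2 + θ - 1/8 splits as (θ - a)(θ - a') with a = -1/2 + (1/4)*sqrt(6), a' = -1/2 - (1/4)*sqrt(6). At the order-3 pole a set g(θ) = (θ - a)^3*f(θ) = [-7/2] / (θ - a')^3.
Order-3 pole: residue = g''(a)/2; g''(-1/2 + (1/4)*sqrt(6)) = -(56/9)*sqrt(6), so the residue is -(28/9)*sqrt(6).
List the singular points by increasing real part (a conjugate pair: the negative imaginary part first).


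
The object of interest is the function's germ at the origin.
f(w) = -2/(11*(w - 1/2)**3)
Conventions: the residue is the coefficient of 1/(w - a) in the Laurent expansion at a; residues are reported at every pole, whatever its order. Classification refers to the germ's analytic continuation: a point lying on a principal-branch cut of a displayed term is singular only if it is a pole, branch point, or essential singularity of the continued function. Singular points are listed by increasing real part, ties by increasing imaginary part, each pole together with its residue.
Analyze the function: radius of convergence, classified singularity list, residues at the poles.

Denominator factor (w - 1/2)^3: pole of order 3 at 1/2, modulus 1/2.
The radius of convergence is the smallest modulus among the singular points: 1/2.
At the order-3 pole 1/2 set g(w) = (w - (1/2))^3*f(w) = -2/11.
Order-3 pole: residue = g''(a)/2; g''(1/2) = 0, so the residue is 0.

Radius of convergence at 0: 1/2.
At 1/2: a pole of order 3; residue 0.


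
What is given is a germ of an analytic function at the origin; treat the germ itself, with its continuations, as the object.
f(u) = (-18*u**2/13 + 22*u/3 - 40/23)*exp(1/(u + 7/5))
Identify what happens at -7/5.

The point is an essential singularity.

The exponent 1/(u - (-7/5)) has a pole at -7/5, so exp(1/(u - (-7/5))) takes every nonzero value near it: an essential singularity (not a pole of any order).


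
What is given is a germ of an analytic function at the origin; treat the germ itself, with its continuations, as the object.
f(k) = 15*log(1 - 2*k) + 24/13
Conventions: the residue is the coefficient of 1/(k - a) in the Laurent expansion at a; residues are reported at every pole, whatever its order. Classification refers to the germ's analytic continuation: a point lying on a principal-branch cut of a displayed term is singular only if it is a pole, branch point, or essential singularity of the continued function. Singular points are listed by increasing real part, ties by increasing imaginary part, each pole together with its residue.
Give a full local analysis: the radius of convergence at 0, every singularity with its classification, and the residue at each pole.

Radius of convergence at 0: 1/2.
At 1/2: a logarithmic branch point.

Branch term (15)*log(1 - k/(1/2)): its argument vanishes at k = 1/2, a logarithmic branch point, modulus 1/2.
The radius of convergence is the smallest modulus among the singular points: 1/2.


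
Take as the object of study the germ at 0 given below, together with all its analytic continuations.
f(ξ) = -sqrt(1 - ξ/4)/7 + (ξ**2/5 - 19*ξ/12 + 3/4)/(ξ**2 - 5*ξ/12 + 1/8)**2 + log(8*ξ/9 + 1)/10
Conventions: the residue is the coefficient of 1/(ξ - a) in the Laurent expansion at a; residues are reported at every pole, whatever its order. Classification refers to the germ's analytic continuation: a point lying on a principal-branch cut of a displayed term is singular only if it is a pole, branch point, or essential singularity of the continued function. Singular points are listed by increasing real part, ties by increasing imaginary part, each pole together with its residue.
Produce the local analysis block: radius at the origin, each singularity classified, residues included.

Radius of convergence at 0: (1/4)*sqrt(2).
At -9/8: a logarithmic branch point.
At (5/24) - ((1/24)*sqrt(47))*i: a pole of order 2; residue ((7692/11045)*sqrt(47))*i.
At (5/24) + ((1/24)*sqrt(47))*i: a pole of order 2; residue -((7692/11045)*sqrt(47))*i.
At 4: an algebraic (square-root) branch point.


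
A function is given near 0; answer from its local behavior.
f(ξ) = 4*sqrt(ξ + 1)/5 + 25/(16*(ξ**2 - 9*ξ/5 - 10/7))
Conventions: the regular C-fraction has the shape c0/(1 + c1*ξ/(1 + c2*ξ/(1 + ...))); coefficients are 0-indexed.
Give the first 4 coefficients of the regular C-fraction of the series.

The regular C-fraction coefficients are [-47/160, 569/94, -3068637/668575, -1922793641/43651361325].

Taylor coefficients (expand at 0): a_0 = -47/160, a_1 = 569/320, a_2 = -41633/16000, a_3 = 3333829/800000.
c0 = a_0 = -47/160. Peel one level at a time: if S = 1 + c*ξ/S' with S'(0) = 1, then c is the ξ-coefficient of S and S' = c*ξ/(S - 1).
S_1 = c0/f = 1 + (569/94)*ξ + (3068637/110450)*ξ^2 + ...; c1 = 569/94.
S_2 = c1*ξ/(S_1 - 1) = 1 + (-3068637/668575)*ξ + (-40910503/202350625)*ξ^2 + ...; c2 = -3068637/668575.
S_3 = c2*ξ/(S_2 - 1) = 1 + (-1922793641/43651361325)*ξ + ...; c3 = -1922793641/43651361325.


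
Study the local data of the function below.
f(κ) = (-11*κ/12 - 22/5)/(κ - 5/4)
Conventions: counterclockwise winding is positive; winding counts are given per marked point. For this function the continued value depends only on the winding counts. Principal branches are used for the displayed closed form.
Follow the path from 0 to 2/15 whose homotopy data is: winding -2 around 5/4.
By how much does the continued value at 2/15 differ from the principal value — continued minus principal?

The function is rational, hence single-valued: continuing it around any pole returns the same value, so the difference is 0.

Continued minus principal equals 0.


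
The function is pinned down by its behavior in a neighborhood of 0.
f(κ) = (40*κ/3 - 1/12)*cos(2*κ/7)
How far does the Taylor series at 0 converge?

The factor cos(2*κ/7) is entire and contributes no finite singular point.
The polynomial part has no poles.
No finite singular points: the Taylor series at 0 converges everywhere.

The radius of convergence is infinite.


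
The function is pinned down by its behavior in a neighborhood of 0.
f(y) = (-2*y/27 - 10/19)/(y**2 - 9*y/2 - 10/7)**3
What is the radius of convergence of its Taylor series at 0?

The radius of convergence is -9/4 + (1/28)*sqrt(5089).

Denominator factor (y**2 - 9*y/2 - 10/7)^3: discriminant 727/28, real irrational roots 9/4 + (1/28)*sqrt(5089) and 9/4 - (1/28)*sqrt(5089); poles of order 3, moduli 9/4 + (1/28)*sqrt(5089) and -9/4 + (1/28)*sqrt(5089).
The radius of convergence is the smallest modulus among the singular points: -9/4 + (1/28)*sqrt(5089).


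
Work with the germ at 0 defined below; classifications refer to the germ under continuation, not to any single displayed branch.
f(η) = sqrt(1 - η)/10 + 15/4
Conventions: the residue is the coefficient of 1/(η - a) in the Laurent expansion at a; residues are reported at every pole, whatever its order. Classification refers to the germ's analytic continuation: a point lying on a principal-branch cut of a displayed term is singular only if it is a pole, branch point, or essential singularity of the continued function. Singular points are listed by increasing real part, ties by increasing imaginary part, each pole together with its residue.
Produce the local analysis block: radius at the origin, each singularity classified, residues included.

Branch term (1/10)*sqrt(1 - η/(1)): its argument vanishes at η = 1, a square-root branch point, modulus 1.
The radius of convergence is the smallest modulus among the singular points: 1.

Radius of convergence at 0: 1.
At 1: an algebraic (square-root) branch point.


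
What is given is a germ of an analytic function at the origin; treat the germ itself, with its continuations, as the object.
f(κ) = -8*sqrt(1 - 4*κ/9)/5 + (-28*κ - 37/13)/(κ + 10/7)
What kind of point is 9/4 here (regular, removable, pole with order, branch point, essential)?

The term (-8/5)*sqrt(1 - κ/(9/4)) has argument 1 - 9/4/(9/4) = 0 at 9/4: a square-root (algebraic, two-sheeted) branch point; the remaining terms are analytic or single-valued there.

The point is an algebraic (square-root) branch point.


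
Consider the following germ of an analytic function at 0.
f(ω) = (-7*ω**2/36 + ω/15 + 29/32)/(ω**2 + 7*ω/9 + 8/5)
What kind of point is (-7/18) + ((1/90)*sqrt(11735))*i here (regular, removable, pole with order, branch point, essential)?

The denominator factor ω**2 + 7*ω/9 + 8/5 vanishes at (-7/18) + ((1/90)*sqrt(11735))*i and appears to the power 1; the numerator there equals (132109/116640) + ((353/145800)*sqrt(11735))*i, nonzero, and no other factor vanishes.
Hence a pole whose order is the multiplicity, 1.

The point is a pole of order 1.


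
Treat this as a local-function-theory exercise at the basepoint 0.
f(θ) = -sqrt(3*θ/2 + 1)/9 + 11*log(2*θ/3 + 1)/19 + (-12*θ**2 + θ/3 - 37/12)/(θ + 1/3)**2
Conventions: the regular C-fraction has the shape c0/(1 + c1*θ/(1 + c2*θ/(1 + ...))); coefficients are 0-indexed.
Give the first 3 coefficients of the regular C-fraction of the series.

The regular C-fraction coefficients are [-1003/36, 116145/19057, -573660167/610586280].

Taylor coefficients (expand at 0): a_0 = -1003/36, a_1 = 12905/76, a_2 = -4789901/5472.
c0 = a_0 = -1003/36. Peel one level at a time: if S = 1 + c*θ/S' with S'(0) = 1, then c is the θ-coefficient of S and S' = c*θ/(S - 1).
S_1 = c0/f = 1 + (116145/19057)*θ + (16636144843/2905353992)*θ^2 + ...; c1 = 116145/19057.
S_2 = c1*θ/(S_1 - 1) = 1 + (-573660167/610586280)*θ + ...; c2 = -573660167/610586280.


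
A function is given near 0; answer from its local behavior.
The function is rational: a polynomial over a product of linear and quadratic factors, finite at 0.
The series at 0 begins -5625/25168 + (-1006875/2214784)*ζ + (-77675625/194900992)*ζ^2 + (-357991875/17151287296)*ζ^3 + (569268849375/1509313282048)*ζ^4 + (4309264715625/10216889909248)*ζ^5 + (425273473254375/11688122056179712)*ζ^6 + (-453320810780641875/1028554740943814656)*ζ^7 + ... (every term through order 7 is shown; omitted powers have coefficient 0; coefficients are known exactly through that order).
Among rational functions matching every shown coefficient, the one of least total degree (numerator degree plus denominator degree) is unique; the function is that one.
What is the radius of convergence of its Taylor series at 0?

No rational of total degree below 4 reproduces all 8 coefficients; solving the [0/4] Pade equations on them gives f(ζ) = -25/(26*(ζ - 11/5)**2*(ζ**2 - ζ + 8/9)), whose expansion matches every shown term.
Denominator factor (ζ - 11/5)^2: pole of order 2 at 11/5, modulus 11/5.
Denominator factor (ζ**2 - ζ + 8/9): discriminant -23/9, complex-conjugate roots (1/2) + ((1/6)*sqrt(23))*i and (1/2) - ((1/6)*sqrt(23))*i; poles of order 1, moduli (2/3)*sqrt(2) and (2/3)*sqrt(2).
The radius of convergence is the smallest modulus among the singular points: (2/3)*sqrt(2).

The radius of convergence is (2/3)*sqrt(2).
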